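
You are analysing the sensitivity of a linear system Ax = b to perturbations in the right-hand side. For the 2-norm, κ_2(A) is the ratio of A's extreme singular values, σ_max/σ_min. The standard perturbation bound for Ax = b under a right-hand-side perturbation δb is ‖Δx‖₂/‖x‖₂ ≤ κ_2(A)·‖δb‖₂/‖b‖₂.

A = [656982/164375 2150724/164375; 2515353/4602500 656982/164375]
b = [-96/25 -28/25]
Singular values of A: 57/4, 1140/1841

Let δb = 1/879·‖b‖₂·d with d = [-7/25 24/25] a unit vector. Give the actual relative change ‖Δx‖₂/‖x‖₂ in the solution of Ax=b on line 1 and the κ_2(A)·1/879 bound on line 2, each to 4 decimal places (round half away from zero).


0.0262
0.0262

from the listed singular values, σ₁ = 57/4, σ_n = 1140/1841
κ_2(A) = (57/4) / (1140/1841) = 23.0125
bound on ‖Δx‖/‖x‖: κ·ε = 23.0125·1/879 = 0.0262
solve Ax = b  →  x = [-0.0786 -0.2695]
‖b‖₂ = 4.0000 and ‖x‖₂ = 0.2807
re-solving with b+δb shifts x by Δx of norm 0.0073
relative error = 0.0262
realised/bound = 1 exactly: the bound is attained for this b and d


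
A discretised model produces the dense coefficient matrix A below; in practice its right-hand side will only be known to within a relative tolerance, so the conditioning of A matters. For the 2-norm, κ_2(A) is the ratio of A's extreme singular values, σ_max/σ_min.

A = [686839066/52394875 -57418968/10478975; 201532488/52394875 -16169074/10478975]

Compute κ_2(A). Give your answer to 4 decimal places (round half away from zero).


M = AᵀA = [819781194085156/4392356682025 -68313894501888/878471336405; -68313894501888/878471336405 5693402944324/175694267281]. tr(M)=5692995666824/25990276225, det(M)=749664400/1039611049
char-poly roots: 5476/25 and 3422500/1039611049
σ_max=√(5476/25)=(74/5), σ_min=√(3422500/1039611049)=(1850/32243) → κ = 257.9440

257.9440


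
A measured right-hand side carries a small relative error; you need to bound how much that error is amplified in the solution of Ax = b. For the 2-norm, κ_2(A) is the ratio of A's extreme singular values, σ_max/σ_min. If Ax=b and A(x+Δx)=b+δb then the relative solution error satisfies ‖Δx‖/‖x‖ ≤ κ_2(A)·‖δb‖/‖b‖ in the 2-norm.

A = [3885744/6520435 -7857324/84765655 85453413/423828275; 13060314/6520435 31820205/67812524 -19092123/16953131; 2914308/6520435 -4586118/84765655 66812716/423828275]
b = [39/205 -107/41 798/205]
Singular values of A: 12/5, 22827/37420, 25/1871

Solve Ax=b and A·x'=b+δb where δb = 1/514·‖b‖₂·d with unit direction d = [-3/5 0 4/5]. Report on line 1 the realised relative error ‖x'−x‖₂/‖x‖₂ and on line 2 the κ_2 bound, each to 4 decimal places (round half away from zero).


σ_max = 12/5, σ_min = 25/1871
κ_2(A) = (12/5) / (25/1871) = 179.6160
worst-case relative error ≤ 179.6160 × 1/514 = 0.3494
solve Ax = b  →  x = [1.5790 205.4294 90.7213]
2-norm of b is 4.6904; of x, 224.5754
with δb = [-0.0055 0.0000 0.0073], A·Δx = δb → ‖Δx‖ = 0.6829
realised ‖Δx‖/‖x‖ = 0.0030
tightness: 0.0030 against a bound of 0.3494 (unrounded ratio ≈ 0.0087)

0.0030
0.3494


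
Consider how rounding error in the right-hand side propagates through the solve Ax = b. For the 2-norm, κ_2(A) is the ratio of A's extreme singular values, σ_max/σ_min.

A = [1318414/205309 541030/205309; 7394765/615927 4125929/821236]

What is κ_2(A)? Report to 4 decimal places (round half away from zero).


M = AᵀA = [18718788577/100975797 10399226425/134634396; 10399226425/134634396 5777669813/179512528]. tr(M)=27038434273/124277904, det(M)=12117361/31069476
λ_max, λ_min = (27038434273/124277904 ± √731052833211707577025/15444997422633216)/2 = 3481/16, 13924/7767369
so κ_2 = √((3481/16) / (13924/7767369)) = 348.3750

348.3750


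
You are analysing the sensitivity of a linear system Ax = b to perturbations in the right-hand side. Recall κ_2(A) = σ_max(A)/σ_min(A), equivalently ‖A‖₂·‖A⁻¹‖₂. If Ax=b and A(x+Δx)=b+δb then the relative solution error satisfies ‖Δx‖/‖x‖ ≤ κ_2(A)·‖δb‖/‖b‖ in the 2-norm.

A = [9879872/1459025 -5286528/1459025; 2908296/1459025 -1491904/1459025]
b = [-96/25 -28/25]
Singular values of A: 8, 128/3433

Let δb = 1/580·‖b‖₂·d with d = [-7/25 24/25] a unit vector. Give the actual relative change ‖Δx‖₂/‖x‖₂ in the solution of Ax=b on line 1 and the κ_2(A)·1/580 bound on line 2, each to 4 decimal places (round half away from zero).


0.3699
0.3699

largest singular value 8, smallest 128/3433
κ = σ_max/σ_min = 8/(128/3433) = 214.5625
perturbation bound = 214.5625·1/580 = 0.3699
solve Ax = b  →  x = [-0.4412 0.2353]
‖b‖₂ = 4.0000 and ‖x‖₂ = 0.5000
δb = ε·‖b‖·d = [-0.0019 0.0066]; solving A·Δx = δb gives ‖Δx‖ = 0.1850
dividing the unrounded norms, ‖Δx‖/‖x‖ = 0.3699
tightness: 0.3699 against a bound of 0.3699; the bound is attained (ratio 1)


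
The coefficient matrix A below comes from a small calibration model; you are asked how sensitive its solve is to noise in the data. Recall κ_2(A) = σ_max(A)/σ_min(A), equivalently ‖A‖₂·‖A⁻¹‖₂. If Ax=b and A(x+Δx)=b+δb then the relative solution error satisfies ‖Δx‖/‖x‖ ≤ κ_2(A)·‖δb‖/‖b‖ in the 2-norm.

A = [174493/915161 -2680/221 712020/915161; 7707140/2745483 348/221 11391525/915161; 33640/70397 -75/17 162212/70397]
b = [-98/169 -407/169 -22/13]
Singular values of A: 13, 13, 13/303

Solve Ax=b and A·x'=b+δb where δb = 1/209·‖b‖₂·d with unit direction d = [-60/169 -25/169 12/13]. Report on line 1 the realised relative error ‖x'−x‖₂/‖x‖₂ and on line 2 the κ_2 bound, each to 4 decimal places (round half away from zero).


σ_max = 13, σ_min = 13/303
κ = σ_max/σ_min = 13/(13/303) = 303.0000
worst-case relative error ≤ 303.0000 × 1/209 = 1.4498
solve Ax = b  →  x = [22.6935 0.0633 -5.3194]
‖b‖₂ = 3.0000 and ‖x‖₂ = 23.3087
Δx = A⁻¹·δb where δb = 1/209·3.0000·d; ‖Δx‖ = 0.3346
relative error = 0.0144
so the bound overstates the realised error by a factor of ≈ 101.0044 (computed from the unrounded values)

0.0144
1.4498


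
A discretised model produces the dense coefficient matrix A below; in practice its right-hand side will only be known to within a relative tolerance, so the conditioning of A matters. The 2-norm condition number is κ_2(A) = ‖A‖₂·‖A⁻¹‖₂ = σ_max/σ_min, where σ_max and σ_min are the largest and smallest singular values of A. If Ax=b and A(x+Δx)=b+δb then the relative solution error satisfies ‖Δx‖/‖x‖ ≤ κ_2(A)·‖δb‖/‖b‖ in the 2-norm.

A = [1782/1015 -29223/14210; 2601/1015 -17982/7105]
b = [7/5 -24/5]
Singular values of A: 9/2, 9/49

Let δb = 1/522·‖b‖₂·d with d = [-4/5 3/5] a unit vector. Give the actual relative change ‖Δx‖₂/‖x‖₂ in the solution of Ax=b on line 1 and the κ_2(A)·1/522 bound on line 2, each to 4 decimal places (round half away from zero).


0.0024
0.0469

from the listed singular values, σ₁ = 9/2, σ_n = 9/49
κ_2(A) = (9/2) / (9/49) = 24.5000
worst-case relative error ≤ 24.5000 × 1/522 = 0.0469
solve Ax = b  →  x = [-16.2299 -14.5364]
‖b‖₂ = 5.0000 and ‖x‖₂ = 21.7880
Δx = A⁻¹·δb where δb = 1/522·5.0000·d; ‖Δx‖ = 0.0521
realised ‖Δx‖/‖x‖ = 0.0024
so the bound overstates the realised error by a factor of ≈ 19.6092 (computed from the unrounded values)


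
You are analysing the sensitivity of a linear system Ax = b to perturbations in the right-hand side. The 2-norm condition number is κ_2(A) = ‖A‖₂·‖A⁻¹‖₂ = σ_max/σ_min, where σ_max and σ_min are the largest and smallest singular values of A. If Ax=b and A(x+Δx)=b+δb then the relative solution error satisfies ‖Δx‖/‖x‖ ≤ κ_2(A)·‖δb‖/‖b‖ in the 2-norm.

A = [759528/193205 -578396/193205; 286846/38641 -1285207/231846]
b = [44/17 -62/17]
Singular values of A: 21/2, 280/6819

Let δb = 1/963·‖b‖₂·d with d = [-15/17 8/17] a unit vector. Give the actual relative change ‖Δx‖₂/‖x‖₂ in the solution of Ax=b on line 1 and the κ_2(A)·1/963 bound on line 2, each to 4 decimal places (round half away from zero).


from the listed singular values, σ₁ = 21/2, σ_n = 280/6819
condition number: (21/2) ÷ (280/6819) = 255.7125
bound on ‖Δx‖/‖x‖: κ·ε = 255.7125·1/963 = 0.2655
solve Ax = b  →  x = [-58.6010 -77.8171]
‖b‖ = 4.4721, ‖x‖ = 97.4145
Δx = A⁻¹·δb where δb = 1/963·4.4721·d; ‖Δx‖ = 0.1131
realised ‖Δx‖/‖x‖ = 0.0012
tightness: 0.0012 against a bound of 0.2655 (unrounded ratio ≈ 0.0044)

0.0012
0.2655


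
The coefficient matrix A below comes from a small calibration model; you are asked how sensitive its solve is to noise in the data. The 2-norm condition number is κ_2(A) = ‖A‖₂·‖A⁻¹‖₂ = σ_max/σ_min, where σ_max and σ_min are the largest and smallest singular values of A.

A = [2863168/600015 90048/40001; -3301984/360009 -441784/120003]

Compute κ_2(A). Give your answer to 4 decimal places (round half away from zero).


AᵀA = [1198467257344/11211633225 33267202304/747442215; 33267202304/747442215 927857728/49829481]; tr = 8326835776/66341025, det = 629407744/66341025
solving λ² − 8326835776/66341025·λ + 629407744/66341025 = 0 gives λ = 3136/25, 200704/2653641
κ_2(A) = √(λ_max/λ_min) = √((3136/25) / (200704/2653641)) = 40.7250

40.7250


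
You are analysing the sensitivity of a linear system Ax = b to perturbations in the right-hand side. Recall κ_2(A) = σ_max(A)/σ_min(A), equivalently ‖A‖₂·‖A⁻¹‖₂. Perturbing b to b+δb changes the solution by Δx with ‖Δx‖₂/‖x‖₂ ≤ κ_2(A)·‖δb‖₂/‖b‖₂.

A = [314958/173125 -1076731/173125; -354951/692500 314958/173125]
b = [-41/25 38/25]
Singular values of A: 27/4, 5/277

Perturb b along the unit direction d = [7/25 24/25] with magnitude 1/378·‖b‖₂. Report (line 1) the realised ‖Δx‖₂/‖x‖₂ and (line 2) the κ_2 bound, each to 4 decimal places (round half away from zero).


from the listed singular values, σ₁ = 27/4, σ_n = 5/277
κ = σ_max/σ_min = (27/4)/(5/277) = 373.9500
worst-case relative error ≤ 373.9500 × 1/378 = 0.9893
solve Ax = b  →  x = [53.1010 15.7964]
2-norm of b is 2.2361; of x, 55.4008
re-solving with b+δb shifts x by Δx of norm 0.3277
relative error = 0.0059
realised/bound (from unrounded values) ≈ 0.0060

0.0059
0.9893


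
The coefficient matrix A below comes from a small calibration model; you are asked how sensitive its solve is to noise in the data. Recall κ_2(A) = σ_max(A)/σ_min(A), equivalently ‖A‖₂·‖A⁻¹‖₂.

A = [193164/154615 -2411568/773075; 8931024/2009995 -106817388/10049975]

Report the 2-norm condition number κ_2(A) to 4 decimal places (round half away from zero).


247.3840

M = AᵀA = [3442758944400/161603196001 -8261708866560/161603196001; -8261708866560/161603196001 19828481529744/161603196001]. tr(M)=137699647776/956231929, det(M)=324000000/956231929
λ_max, λ_min = (137699647776/956231929 ± √18959953721054477746176/914379502039061041)/2 = 144, 2250000/956231929
so κ_2 = √(144 / (2250000/956231929)) = 247.3840


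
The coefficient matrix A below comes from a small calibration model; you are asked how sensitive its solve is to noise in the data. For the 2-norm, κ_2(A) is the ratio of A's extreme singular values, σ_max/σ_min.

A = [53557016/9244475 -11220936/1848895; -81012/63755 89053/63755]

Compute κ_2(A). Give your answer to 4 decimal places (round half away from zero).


form AᵀA = [1788423476176/50838975625 -375548030676/10167795125; -375548030676/10167795125 15773813453/406711805] with trace 4471046561/60450625 and determinant 218803264/1511265625
eigenvalues of AᵀA: λ = (tr ± √(tr²−4·det))/2 = 1849/25, 118336/60450625
σ_max=√(1849/25)=(43/5), σ_min=√(118336/60450625)=(344/7775) → κ = 194.3750

194.3750


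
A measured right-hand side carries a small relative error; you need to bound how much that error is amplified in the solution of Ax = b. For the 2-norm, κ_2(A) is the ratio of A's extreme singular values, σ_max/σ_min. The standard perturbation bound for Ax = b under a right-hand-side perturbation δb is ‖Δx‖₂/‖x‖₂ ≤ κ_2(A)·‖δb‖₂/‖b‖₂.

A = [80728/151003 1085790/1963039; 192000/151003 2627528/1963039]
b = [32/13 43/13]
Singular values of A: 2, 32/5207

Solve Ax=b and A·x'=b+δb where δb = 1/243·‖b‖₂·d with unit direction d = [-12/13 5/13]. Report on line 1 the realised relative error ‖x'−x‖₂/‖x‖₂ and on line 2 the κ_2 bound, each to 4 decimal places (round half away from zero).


0.0170
1.3392

σ_max = 2, σ_min = 32/5207
κ = σ_max/σ_min = 2/(32/5207) = 325.4375
κ_2(A)·‖δb‖/‖b‖ = 1.3392
solve Ax = b  →  x = [119.2101 -110.7716]
2-norm of b is 4.1231; of x, 162.7310
re-solving with b+δb shifts x by Δx of norm 2.7609
realised ‖Δx‖/‖x‖ = 0.0170
so the bound overstates the realised error by a factor of ≈ 78.9361 (computed from the unrounded values)


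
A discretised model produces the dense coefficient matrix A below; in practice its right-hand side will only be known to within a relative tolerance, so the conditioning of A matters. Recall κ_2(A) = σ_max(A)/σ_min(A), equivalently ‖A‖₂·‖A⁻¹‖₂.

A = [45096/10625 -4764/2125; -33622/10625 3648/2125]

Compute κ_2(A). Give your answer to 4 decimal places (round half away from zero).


187.5000

AᵀA = [126563524/4515625 -13499616/903125; -13499616/903125 1440144/180625]; tr = 562516/15625, det = 576/15625
λ_max, λ_min = (562516/15625 ± √316388250256/244140625)/2 = 36, 16/15625
κ = σ_max/σ_min = 6/(4/125) = 187.5000


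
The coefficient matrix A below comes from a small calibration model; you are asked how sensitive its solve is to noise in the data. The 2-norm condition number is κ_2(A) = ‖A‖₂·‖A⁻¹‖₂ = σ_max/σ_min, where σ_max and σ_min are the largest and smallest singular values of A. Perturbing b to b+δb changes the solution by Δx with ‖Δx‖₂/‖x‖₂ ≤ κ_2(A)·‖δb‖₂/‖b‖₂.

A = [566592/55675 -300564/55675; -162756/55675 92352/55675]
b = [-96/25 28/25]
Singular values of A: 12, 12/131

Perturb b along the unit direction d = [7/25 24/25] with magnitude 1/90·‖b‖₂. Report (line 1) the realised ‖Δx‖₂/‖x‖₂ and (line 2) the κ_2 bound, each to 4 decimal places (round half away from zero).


largest singular value 12, smallest 12/131
condition number: 12 ÷ (12/131) = 131.0000
bound on ‖Δx‖/‖x‖: κ·ε = 131.0000·1/90 = 1.4556
solve Ax = b  →  x = [-0.2941 0.1569]
2-norm of b is 4.0000; of x, 0.3333
re-solving with b+δb shifts x by Δx of norm 0.4852
relative error = 1.4556
tightness: 1.4556 against a bound of 1.4556; the bound is attained (ratio 1)

1.4556
1.4556


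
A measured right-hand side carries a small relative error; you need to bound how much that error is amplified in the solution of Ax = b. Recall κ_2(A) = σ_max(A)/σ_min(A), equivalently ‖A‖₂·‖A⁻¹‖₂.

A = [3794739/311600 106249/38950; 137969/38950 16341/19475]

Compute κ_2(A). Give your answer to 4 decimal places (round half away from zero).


AᵀA = [24989300089/155351296 702816075/19418912; 702816075/19418912 19771141/2427364]; tr = 15618473/92416, det = 28561/92416
eigenvalues of AᵀA: λ = (tr ± √(tr²−4·det))/2 = 169, 169/92416
so κ_2 = √(169 / (169/92416)) = 304.0000

304.0000


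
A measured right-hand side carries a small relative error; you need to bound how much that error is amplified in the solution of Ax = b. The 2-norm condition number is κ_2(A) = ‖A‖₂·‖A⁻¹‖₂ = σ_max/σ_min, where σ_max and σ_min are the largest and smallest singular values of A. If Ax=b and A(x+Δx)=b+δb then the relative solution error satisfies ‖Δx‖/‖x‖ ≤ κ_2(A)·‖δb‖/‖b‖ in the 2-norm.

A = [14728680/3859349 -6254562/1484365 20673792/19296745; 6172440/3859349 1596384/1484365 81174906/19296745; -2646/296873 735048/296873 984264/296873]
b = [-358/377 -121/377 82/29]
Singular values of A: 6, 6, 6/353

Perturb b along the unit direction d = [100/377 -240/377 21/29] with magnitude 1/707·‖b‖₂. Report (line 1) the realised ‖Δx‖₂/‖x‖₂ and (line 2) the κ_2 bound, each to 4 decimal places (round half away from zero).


from the listed singular values, σ₁ = 6, σ_n = 6/353
κ = σ_max/σ_min = 6/(6/353) = 353.0000
worst-case relative error ≤ 353.0000 × 1/707 = 0.4993
solve Ax = b  →  x = [-85.3218 -64.6230 48.8839]
‖b‖ = 3.0000, ‖x‖ = 117.6673
δb = ε·‖b‖·d = [0.0011 -0.0027 0.0031]; solving A·Δx = δb gives ‖Δx‖ = 0.2496
relative error = 0.0021
tightness: 0.0021 against a bound of 0.4993 (unrounded ratio ≈ 0.0042)

0.0021
0.4993


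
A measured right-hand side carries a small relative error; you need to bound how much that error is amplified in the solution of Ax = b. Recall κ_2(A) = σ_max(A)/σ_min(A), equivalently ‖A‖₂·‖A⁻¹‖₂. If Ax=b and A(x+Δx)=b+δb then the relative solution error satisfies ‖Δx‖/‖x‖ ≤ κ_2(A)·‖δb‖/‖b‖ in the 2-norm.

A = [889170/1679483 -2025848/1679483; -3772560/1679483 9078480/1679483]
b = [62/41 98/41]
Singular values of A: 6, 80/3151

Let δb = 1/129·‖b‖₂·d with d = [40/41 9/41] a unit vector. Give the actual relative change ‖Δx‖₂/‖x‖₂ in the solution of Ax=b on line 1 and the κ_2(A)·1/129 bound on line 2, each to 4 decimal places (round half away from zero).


from the listed singular values, σ₁ = 6, σ_n = 80/3151
κ = σ_max/σ_min = 6/(80/3151) = 236.3250
κ_2(A)·‖δb‖/‖b‖ = 1.8320
solve Ax = b  →  x = [72.5872 30.6058]
2-norm of b is 2.8284; of x, 78.7757
re-solving with b+δb shifts x by Δx of norm 0.8636
realised ‖Δx‖/‖x‖ = 0.0110
realised/bound (from unrounded values) ≈ 0.0060

0.0110
1.8320


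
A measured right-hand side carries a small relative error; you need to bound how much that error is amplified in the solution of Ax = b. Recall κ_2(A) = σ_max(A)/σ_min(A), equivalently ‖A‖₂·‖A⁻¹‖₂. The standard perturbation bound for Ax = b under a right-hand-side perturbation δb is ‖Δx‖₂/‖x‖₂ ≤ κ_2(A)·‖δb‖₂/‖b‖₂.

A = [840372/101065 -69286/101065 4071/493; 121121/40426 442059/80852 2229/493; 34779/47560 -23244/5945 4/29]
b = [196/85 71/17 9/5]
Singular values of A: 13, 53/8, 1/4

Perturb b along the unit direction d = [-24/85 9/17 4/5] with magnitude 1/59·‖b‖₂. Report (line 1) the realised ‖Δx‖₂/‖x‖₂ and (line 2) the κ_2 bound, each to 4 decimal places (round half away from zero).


largest singular value 13, smallest 1/4
κ_2(A) = 13 / (1/4) = 52.0000
κ_2(A)·‖δb‖/‖b‖ = 0.8814
solve Ax = b  →  x = [-8.3038 -1.7136 8.4987]
‖b‖₂ = 5.0990 and ‖x‖₂ = 12.0049
with δb = [-0.0244 0.0458 0.0691], A·Δx = δb → ‖Δx‖ = 0.3457
realised ‖Δx‖/‖x‖ = 0.0288
so the bound overstates the realised error by a factor of ≈ 30.6066 (computed from the unrounded values)

0.0288
0.8814


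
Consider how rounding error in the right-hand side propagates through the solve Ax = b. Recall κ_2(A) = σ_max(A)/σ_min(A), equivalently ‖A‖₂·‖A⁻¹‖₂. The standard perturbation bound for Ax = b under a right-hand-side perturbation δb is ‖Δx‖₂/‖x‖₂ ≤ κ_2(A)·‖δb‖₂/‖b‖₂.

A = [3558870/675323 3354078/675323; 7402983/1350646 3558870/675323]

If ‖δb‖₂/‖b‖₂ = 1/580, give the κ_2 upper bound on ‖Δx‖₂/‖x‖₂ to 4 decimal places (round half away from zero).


AᵀA = [125405921529/2169137476 29857139865/542284369; 29857139865/542284369 28436854824/542284369]; tr = 284367825/2579236, det = 194481/644809
char-poly roots: 441/4 and 1764/644809
so κ_2 = √((441/4) / (1764/644809)) = 200.7500
κ_2(A)·‖δb‖/‖b‖ = 0.3461

0.3461


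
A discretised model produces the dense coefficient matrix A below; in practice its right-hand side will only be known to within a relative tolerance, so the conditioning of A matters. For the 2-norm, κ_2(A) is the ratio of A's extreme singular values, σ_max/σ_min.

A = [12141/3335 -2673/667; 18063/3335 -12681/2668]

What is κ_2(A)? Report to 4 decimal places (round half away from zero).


form AᵀA = [653346/15341 -2474955/61364; -2474955/61364 9487125/245456] with trace 687609/8464 and determinant 164025/8464
λ_max, λ_min = (687609/8464 ± √467252906481/71639296)/2 = 81, 2025/8464
κ_2(A) = √(λ_max/λ_min) = √(81 / (2025/8464)) = 18.4000

18.4000


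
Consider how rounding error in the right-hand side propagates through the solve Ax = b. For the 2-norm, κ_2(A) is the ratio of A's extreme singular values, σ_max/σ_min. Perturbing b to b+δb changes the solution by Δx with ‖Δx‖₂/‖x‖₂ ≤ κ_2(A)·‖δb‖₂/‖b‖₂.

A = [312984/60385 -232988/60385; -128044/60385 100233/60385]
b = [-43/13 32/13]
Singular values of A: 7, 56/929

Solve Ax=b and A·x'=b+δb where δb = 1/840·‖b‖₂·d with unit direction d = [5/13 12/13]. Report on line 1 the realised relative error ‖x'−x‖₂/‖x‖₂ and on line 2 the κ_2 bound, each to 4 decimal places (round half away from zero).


σ_max = 7, σ_min = 56/929
κ_2(A) = 7 / (56/929) = 116.1250
perturbation bound = 116.1250·1/840 = 0.1382
solve Ax = b  →  x = [9.4964 13.6143]
2-norm of b is 4.1231; of x, 16.5991
Δx = A⁻¹·δb where δb = 1/840·4.1231·d; ‖Δx‖ = 0.0814
dividing the unrounded norms, ‖Δx‖/‖x‖ = 0.0049
tightness: 0.0049 against a bound of 0.1382 (unrounded ratio ≈ 0.0355)

0.0049
0.1382


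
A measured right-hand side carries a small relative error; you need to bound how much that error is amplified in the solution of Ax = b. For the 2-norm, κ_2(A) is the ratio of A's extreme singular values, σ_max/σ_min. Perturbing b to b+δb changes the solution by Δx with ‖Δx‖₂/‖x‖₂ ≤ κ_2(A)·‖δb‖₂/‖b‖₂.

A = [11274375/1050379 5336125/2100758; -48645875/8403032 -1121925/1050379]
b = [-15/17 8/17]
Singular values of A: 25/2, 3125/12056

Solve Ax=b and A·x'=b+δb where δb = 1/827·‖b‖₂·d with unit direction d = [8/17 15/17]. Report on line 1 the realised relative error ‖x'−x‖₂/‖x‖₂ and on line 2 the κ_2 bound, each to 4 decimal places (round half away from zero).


0.0583
0.0583

from the listed singular values, σ₁ = 25/2, σ_n = 3125/12056
κ_2(A) = (25/2) / (3125/12056) = 48.2240
κ_2(A)·‖δb‖/‖b‖ = 0.0583
solve Ax = b  →  x = [-0.0780 -0.0176]
‖b‖ = 1.0000, ‖x‖ = 0.0800
with δb = [0.0006 0.0011], A·Δx = δb → ‖Δx‖ = 0.0047
realised ‖Δx‖/‖x‖ = 0.0583
so the bound is sharp here: realised error equals the bound


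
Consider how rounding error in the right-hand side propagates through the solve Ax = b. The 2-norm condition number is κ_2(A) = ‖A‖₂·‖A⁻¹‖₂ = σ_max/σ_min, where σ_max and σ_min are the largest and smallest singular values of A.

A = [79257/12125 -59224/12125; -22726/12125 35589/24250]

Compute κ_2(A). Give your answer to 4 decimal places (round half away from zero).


M = AᵀA = [10877029/235225 -8157303/235225; -8157303/235225 24474409/940900]. tr(M)=2719301/37636, det(M)=7225/37636
solving λ² − 2719301/37636·λ + 7225/37636 = 0 gives λ = 289/4, 25/9409
so κ_2 = √((289/4) / (25/9409)) = 164.9000

164.9000


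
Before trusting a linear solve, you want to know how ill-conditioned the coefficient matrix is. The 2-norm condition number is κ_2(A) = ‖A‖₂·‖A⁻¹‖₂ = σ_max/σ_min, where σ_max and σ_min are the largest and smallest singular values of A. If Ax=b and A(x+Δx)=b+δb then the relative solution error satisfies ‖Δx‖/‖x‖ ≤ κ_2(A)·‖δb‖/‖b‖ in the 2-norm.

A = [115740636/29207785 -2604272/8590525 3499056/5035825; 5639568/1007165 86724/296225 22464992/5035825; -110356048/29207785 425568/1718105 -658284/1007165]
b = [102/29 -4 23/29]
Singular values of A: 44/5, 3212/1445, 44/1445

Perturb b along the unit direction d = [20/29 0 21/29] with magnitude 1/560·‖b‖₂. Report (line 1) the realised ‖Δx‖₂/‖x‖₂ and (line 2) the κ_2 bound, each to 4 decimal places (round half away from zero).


σ_max = 44/5, σ_min = 44/1445
κ_2(A) = (44/5) / (44/1445) = 289.0000
worst-case relative error ≤ 289.0000 × 1/560 = 0.5161
solve Ax = b  →  x = [-9.5517 -96.5147 17.4266]
2-norm of b is 5.3852; of x, 98.5394
Δx = A⁻¹·δb where δb = 1/560·5.3852·d; ‖Δx‖ = 0.3158
realised ‖Δx‖/‖x‖ = 0.0032
so the bound overstates the realised error by a factor of ≈ 161.0251 (computed from the unrounded values)

0.0032
0.5161


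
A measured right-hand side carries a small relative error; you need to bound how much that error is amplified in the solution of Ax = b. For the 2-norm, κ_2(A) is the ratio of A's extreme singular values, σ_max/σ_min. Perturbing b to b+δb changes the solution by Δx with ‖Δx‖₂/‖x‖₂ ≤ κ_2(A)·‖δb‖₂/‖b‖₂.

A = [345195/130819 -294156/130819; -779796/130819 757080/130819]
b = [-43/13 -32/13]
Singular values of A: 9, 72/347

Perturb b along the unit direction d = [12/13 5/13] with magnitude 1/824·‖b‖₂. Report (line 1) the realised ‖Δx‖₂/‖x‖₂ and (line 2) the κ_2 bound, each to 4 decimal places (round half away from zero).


from the listed singular values, σ₁ = 9, σ_n = 72/347
condition number: 9 ÷ (72/347) = 43.3750
κ_2(A)·‖δb‖/‖b‖ = 0.0526
solve Ax = b  →  x = [-13.2146 -14.0364]
‖b‖₂ = 4.1231 and ‖x‖₂ = 19.2781
Δx = A⁻¹·δb where δb = 1/824·4.1231·d; ‖Δx‖ = 0.0241
dividing the unrounded norms, ‖Δx‖/‖x‖ = 0.0013
so the bound overstates the realised error by a factor of ≈ 42.0806 (computed from the unrounded values)

0.0013
0.0526


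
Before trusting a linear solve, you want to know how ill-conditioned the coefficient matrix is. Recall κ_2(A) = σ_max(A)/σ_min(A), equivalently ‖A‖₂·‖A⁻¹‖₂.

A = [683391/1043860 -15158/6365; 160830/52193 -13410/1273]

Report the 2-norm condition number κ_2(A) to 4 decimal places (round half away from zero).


286.4250

M = AᵀA = [6432801201/648211600 -2756486229/81026450; -2756486229/81026450 4725467464/40513225]. tr(M)=3281611225/25928464, det(M)=1265625/6482116
eigenvalues of AᵀA: λ = (tr ± √(tr²−4·det))/2 = 2025/16, 2500/1620529
κ_2(A) = √(λ_max/λ_min) = √((2025/16) / (2500/1620529)) = 286.4250


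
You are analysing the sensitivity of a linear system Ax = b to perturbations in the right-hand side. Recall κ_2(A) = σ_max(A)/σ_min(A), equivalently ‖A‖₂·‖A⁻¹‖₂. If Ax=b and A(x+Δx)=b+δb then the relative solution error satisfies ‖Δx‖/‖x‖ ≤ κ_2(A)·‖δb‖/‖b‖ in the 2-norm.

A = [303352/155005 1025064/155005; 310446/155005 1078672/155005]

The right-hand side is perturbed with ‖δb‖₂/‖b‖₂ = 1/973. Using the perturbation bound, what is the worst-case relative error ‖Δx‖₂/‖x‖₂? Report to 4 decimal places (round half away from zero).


0.2747

M = AᵀA = [44803604/5713805 153584928/5713805; 153584928/5713805 526584896/5713805]. tr(M)=114277700/1142761, det(M)=160000/1142761
char-poly roots: 100 and 1600/1142761
σ_max=√100=10, σ_min=√(1600/1142761)=(40/1069) → κ = 267.2500
perturbation bound = 267.2500·1/973 = 0.2747


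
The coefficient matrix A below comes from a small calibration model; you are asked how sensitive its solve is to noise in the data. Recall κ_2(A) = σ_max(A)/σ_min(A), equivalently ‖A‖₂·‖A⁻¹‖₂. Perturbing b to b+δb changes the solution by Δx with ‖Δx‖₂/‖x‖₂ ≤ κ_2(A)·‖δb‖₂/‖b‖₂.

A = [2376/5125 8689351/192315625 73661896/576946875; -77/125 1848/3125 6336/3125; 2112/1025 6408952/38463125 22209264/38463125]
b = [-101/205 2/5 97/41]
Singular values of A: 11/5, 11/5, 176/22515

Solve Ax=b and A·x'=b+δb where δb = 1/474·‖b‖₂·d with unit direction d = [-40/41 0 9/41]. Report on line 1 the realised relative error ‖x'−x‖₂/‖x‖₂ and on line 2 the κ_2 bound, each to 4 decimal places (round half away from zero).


from the listed singular values, σ₁ = 11/5, σ_n = 176/22515
κ_2(A) = (11/5) / (176/22515) = 281.4375
perturbation bound = 281.4375·1/474 = 0.5938
solve Ax = b  →  x = [0.9091 -122.6818 36.2557]
2-norm of b is 2.4495; of x, 127.9302
re-solving with b+δb shifts x by Δx of norm 0.6611
realised ‖Δx‖/‖x‖ = 0.0052
realised/bound (from unrounded values) ≈ 0.0087

0.0052
0.5938


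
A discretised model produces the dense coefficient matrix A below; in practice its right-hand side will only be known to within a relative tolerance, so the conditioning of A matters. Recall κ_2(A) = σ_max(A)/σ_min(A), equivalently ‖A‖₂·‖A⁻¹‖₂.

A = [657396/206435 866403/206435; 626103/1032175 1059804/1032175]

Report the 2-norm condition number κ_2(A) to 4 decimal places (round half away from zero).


40.2800

M = AᵀA = [6660465489/633780625 8865433152/633780625; 8865433152/633780625 11831968161/633780625]. tr(M)=739697346/25351225, det(M)=531441/1014049
solving λ² − 739697346/25351225·λ + 531441/1014049 = 0 gives λ = 729/25, 18225/1014049
so κ_2 = √((729/25) / (18225/1014049)) = 40.2800


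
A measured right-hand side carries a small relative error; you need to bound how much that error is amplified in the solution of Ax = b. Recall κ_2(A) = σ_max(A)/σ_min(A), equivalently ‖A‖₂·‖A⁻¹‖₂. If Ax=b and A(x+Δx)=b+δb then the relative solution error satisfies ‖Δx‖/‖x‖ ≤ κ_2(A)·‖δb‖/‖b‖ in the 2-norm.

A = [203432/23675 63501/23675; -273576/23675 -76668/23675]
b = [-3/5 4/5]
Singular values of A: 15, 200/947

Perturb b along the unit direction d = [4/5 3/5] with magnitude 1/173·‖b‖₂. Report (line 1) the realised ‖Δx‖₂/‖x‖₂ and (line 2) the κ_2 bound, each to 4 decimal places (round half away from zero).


largest singular value 15, smallest 200/947
κ = σ_max/σ_min = 15/(200/947) = 71.0250
bound on ‖Δx‖/‖x‖: κ·ε = 71.0250·1/173 = 0.4105
solve Ax = b  →  x = [-0.0640 -0.0187]
2-norm of b is 1.0000; of x, 0.0667
δb = ε·‖b‖·d = [0.0046 0.0035]; solving A·Δx = δb gives ‖Δx‖ = 0.0274
dividing the unrounded norms, ‖Δx‖/‖x‖ = 0.4105
so the bound is sharp here: realised error equals the bound

0.4105
0.4105


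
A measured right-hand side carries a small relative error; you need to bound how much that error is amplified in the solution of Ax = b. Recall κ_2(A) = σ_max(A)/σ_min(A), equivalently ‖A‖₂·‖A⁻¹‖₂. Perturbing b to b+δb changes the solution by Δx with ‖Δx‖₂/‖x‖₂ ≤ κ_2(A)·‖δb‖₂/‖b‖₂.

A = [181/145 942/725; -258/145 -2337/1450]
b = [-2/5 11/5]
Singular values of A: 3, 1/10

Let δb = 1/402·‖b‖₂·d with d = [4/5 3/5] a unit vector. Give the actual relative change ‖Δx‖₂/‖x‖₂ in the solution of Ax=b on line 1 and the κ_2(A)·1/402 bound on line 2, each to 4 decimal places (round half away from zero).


0.0056
0.0746

from the listed singular values, σ₁ = 3, σ_n = 1/10
condition number: 3 ÷ (1/10) = 30.0000
perturbation bound = 30.0000·1/402 = 0.0746
solve Ax = b  →  x = [-7.3793 6.7816]
2-norm of b is 2.2361; of x, 10.0222
δb = ε·‖b‖·d = [0.0044 0.0033]; solving A·Δx = δb gives ‖Δx‖ = 0.0556
dividing the unrounded norms, ‖Δx‖/‖x‖ = 0.0056
tightness: 0.0056 against a bound of 0.0746 (unrounded ratio ≈ 0.0744)


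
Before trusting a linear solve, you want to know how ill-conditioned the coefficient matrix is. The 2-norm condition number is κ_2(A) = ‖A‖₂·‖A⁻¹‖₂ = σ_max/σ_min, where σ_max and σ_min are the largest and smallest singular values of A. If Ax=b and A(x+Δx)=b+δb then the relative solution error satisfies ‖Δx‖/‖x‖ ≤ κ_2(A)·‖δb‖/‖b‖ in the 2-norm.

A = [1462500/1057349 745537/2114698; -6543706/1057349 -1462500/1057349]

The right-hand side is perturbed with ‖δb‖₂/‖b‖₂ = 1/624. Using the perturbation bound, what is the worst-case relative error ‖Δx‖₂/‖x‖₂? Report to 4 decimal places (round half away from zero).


0.2520

AᵀA = [26745386356/665072521 6017456250/665072521; 6017456250/665072521 5420256049/2660290084]; tr = 66866033/1582564, det = 28561/395641
λ_max, λ_min = (66866033/1582564 ± √4470343175390625/2504508814096)/2 = 169/4, 676/395641
σ_max=√(169/4)=(13/2), σ_min=√(676/395641)=(26/629) → κ = 157.2500
bound on ‖Δx‖/‖x‖: κ·ε = 157.2500·1/624 = 0.2520


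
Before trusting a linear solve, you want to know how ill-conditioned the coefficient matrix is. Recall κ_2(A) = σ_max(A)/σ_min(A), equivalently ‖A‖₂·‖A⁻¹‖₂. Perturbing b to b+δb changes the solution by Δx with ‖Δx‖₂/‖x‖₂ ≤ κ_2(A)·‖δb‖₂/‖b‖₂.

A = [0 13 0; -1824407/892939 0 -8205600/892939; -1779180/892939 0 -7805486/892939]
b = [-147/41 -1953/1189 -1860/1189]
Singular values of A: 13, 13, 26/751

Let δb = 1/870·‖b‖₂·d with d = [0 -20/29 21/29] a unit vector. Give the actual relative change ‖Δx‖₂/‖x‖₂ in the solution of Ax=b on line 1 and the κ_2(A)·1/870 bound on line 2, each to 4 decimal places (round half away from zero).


σ_max = 13, σ_min = 26/751
condition number: 13 ÷ (26/751) = 375.5000
perturbation bound = 375.5000·1/870 = 0.4316
solve Ax = b  →  x = [0.0383 -0.2758 0.1702]
‖b‖ = 4.2426, ‖x‖ = 0.3264
re-solving with b+δb shifts x by Δx of norm 0.1409
relative error = 0.4316
so the bound is sharp here: realised error equals the bound

0.4316
0.4316


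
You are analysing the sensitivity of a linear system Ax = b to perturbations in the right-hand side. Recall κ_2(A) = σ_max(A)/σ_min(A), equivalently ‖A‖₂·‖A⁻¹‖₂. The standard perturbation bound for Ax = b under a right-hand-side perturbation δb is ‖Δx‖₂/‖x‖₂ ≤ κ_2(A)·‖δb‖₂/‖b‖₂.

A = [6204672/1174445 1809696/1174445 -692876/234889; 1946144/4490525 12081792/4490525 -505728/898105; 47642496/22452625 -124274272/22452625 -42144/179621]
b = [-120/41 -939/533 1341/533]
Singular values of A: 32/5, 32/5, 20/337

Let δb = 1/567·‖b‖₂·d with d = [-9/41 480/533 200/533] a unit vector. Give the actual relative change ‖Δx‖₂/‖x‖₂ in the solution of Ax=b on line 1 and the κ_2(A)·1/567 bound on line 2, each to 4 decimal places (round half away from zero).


from the listed singular values, σ₁ = 32/5, σ_n = 20/337
κ = σ_max/σ_min = (32/5)/(20/337) = 107.8400
worst-case relative error ≤ 107.8400 × 1/567 = 0.1902
solve Ax = b  →  x = [-0.2658 -0.5658 0.2206]
‖b‖ = 4.2426, ‖x‖ = 0.6629
δb = ε·‖b‖·d = [-0.0016 0.0067 0.0028]; solving A·Δx = δb gives ‖Δx‖ = 0.1261
dividing the unrounded norms, ‖Δx‖/‖x‖ = 0.1902
tightness: 0.1902 against a bound of 0.1902; the bound is attained (ratio 1)

0.1902
0.1902


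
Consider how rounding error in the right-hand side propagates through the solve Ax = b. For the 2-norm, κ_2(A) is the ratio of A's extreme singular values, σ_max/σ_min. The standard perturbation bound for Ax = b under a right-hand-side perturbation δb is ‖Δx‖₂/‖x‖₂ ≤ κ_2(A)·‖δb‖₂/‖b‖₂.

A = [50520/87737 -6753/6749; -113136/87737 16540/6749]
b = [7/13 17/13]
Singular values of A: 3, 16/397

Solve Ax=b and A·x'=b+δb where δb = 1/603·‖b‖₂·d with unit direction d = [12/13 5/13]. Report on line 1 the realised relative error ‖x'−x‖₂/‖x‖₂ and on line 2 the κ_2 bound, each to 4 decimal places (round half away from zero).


σ_max = 3, σ_min = 16/397
κ = σ_max/σ_min = 3/(16/397) = 74.4375
bound on ‖Δx‖/‖x‖: κ·ε = 74.4375·1/603 = 0.1234
solve Ax = b  →  x = [21.7365 11.9706]
2-norm of b is 1.4142; of x, 24.8147
δb = ε·‖b‖·d = [0.0022 0.0009]; solving A·Δx = δb gives ‖Δx‖ = 0.0582
dividing the unrounded norms, ‖Δx‖/‖x‖ = 0.0023
so the bound overstates the realised error by a factor of ≈ 52.6400 (computed from the unrounded values)

0.0023
0.1234


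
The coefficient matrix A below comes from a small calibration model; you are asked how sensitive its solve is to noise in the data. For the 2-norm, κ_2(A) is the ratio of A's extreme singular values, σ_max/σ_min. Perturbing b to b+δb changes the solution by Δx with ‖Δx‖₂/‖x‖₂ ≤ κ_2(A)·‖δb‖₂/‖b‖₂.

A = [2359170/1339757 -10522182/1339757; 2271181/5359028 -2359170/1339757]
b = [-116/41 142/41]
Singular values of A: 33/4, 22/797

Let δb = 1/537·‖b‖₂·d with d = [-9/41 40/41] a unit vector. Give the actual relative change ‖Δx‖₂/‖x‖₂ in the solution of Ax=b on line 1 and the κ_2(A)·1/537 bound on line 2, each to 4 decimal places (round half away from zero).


0.0021
0.5566

largest singular value 33/4, smallest 22/797
κ_2(A) = (33/4) / (22/797) = 298.8750
κ_2(A)·‖δb‖/‖b‖ = 0.5566
solve Ax = b  →  x = [141.3215 32.0458]
2-norm of b is 4.4721; of x, 144.9093
δb = ε·‖b‖·d = [-0.0018 0.0081]; solving A·Δx = δb gives ‖Δx‖ = 0.3017
dividing the unrounded norms, ‖Δx‖/‖x‖ = 0.0021
so the bound overstates the realised error by a factor of ≈ 267.3223 (computed from the unrounded values)


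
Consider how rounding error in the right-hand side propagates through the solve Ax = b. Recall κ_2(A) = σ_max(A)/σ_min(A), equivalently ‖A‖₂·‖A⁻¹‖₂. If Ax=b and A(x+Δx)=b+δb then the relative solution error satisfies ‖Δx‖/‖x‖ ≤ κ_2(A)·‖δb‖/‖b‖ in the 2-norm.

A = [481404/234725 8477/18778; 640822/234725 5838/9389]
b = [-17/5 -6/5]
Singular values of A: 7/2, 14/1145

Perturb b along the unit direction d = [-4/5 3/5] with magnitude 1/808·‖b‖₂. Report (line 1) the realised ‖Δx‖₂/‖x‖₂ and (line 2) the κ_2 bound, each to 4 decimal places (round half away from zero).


σ_max = 7/2, σ_min = 14/1145
condition number: (7/2) ÷ (14/1145) = 286.2500
worst-case relative error ≤ 286.2500 × 1/808 = 0.3543
solve Ax = b  →  x = [-36.7422 159.3937]
2-norm of b is 3.6056; of x, 163.5737
δb = ε·‖b‖·d = [-0.0036 0.0027]; solving A·Δx = δb gives ‖Δx‖ = 0.3650
realised ‖Δx‖/‖x‖ = 0.0022
tightness: 0.0022 against a bound of 0.3543 (unrounded ratio ≈ 0.0063)

0.0022
0.3543


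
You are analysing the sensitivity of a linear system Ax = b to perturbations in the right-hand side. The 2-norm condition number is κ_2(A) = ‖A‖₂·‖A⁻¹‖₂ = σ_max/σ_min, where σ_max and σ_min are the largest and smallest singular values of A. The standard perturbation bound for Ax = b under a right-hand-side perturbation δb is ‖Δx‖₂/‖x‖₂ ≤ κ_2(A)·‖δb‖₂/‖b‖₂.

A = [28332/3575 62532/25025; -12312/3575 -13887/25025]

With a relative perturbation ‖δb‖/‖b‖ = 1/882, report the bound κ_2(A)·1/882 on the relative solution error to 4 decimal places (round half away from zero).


0.0218

M = AᵀA = [5646672/75625 11494872/529375; 11494872/529375 24278697/3705625]. tr(M)=481545/5929, det(M)=104976/5929
char-poly roots: 81 and 1296/5929
κ = σ_max/σ_min = 9/(36/77) = 19.2500
worst-case relative error ≤ 19.2500 × 1/882 = 0.0218


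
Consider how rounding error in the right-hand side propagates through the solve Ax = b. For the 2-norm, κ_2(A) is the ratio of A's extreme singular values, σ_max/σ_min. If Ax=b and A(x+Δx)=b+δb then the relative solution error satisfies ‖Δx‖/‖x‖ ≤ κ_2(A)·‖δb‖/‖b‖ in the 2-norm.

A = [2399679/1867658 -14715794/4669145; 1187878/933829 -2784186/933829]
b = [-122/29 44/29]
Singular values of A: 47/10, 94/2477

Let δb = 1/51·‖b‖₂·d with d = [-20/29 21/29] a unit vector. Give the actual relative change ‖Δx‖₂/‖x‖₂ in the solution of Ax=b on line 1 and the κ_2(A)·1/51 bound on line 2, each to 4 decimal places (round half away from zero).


σ_max = 47/10, σ_min = 94/2477
κ_2(A) = (47/10) / (94/2477) = 123.8500
bound on ‖Δx‖/‖x‖: κ·ε = 123.8500·1/51 = 2.4284
solve Ax = b  →  x = [97.1326 40.9329]
‖b‖₂ = 4.4721 and ‖x‖₂ = 105.4051
re-solving with b+δb shifts x by Δx of norm 2.3107
realised ‖Δx‖/‖x‖ = 0.0219
tightness: 0.0219 against a bound of 2.4284 (unrounded ratio ≈ 0.0090)

0.0219
2.4284
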